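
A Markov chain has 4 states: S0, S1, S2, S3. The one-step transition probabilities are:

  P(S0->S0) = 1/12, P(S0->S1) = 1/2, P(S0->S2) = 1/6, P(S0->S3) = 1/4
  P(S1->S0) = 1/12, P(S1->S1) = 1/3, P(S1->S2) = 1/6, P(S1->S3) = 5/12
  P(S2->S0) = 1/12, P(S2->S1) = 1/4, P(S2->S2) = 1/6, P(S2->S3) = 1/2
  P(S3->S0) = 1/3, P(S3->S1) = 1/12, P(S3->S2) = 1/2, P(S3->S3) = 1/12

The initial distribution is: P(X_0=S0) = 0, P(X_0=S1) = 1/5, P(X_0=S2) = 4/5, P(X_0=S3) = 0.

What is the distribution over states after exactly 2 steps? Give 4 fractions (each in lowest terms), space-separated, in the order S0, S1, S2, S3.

Answer: 49/240 17/80 59/180 23/90

Derivation:
Propagating the distribution step by step (d_{t+1} = d_t * P):
d_0 = (S0=0, S1=1/5, S2=4/5, S3=0)
  d_1[S0] = 0*1/12 + 1/5*1/12 + 4/5*1/12 + 0*1/3 = 1/12
  d_1[S1] = 0*1/2 + 1/5*1/3 + 4/5*1/4 + 0*1/12 = 4/15
  d_1[S2] = 0*1/6 + 1/5*1/6 + 4/5*1/6 + 0*1/2 = 1/6
  d_1[S3] = 0*1/4 + 1/5*5/12 + 4/5*1/2 + 0*1/12 = 29/60
d_1 = (S0=1/12, S1=4/15, S2=1/6, S3=29/60)
  d_2[S0] = 1/12*1/12 + 4/15*1/12 + 1/6*1/12 + 29/60*1/3 = 49/240
  d_2[S1] = 1/12*1/2 + 4/15*1/3 + 1/6*1/4 + 29/60*1/12 = 17/80
  d_2[S2] = 1/12*1/6 + 4/15*1/6 + 1/6*1/6 + 29/60*1/2 = 59/180
  d_2[S3] = 1/12*1/4 + 4/15*5/12 + 1/6*1/2 + 29/60*1/12 = 23/90
d_2 = (S0=49/240, S1=17/80, S2=59/180, S3=23/90)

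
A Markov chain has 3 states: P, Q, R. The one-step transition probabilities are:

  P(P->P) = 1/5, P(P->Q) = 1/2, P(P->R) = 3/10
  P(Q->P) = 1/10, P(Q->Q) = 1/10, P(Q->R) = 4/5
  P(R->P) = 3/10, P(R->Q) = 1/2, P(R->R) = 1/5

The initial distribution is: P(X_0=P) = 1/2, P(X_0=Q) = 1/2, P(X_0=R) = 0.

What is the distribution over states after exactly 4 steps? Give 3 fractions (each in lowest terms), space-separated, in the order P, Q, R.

Answer: 841/4000 451/1250 8579/20000

Derivation:
Propagating the distribution step by step (d_{t+1} = d_t * P):
d_0 = (P=1/2, Q=1/2, R=0)
  d_1[P] = 1/2*1/5 + 1/2*1/10 + 0*3/10 = 3/20
  d_1[Q] = 1/2*1/2 + 1/2*1/10 + 0*1/2 = 3/10
  d_1[R] = 1/2*3/10 + 1/2*4/5 + 0*1/5 = 11/20
d_1 = (P=3/20, Q=3/10, R=11/20)
  d_2[P] = 3/20*1/5 + 3/10*1/10 + 11/20*3/10 = 9/40
  d_2[Q] = 3/20*1/2 + 3/10*1/10 + 11/20*1/2 = 19/50
  d_2[R] = 3/20*3/10 + 3/10*4/5 + 11/20*1/5 = 79/200
d_2 = (P=9/40, Q=19/50, R=79/200)
  d_3[P] = 9/40*1/5 + 19/50*1/10 + 79/200*3/10 = 403/2000
  d_3[Q] = 9/40*1/2 + 19/50*1/10 + 79/200*1/2 = 87/250
  d_3[R] = 9/40*3/10 + 19/50*4/5 + 79/200*1/5 = 901/2000
d_3 = (P=403/2000, Q=87/250, R=901/2000)
  d_4[P] = 403/2000*1/5 + 87/250*1/10 + 901/2000*3/10 = 841/4000
  d_4[Q] = 403/2000*1/2 + 87/250*1/10 + 901/2000*1/2 = 451/1250
  d_4[R] = 403/2000*3/10 + 87/250*4/5 + 901/2000*1/5 = 8579/20000
d_4 = (P=841/4000, Q=451/1250, R=8579/20000)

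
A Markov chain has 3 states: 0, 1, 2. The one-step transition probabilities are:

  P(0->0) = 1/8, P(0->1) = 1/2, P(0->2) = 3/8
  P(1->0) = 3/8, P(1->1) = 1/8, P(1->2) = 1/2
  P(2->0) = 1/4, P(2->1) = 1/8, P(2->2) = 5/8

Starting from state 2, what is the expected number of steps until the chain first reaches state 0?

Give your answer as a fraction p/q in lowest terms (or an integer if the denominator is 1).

Let h_i = expected steps to first reach 0 from state i.
Boundary: h_0 = 0.
First-step equations for the other states:
  h_1 = 1 + 3/8*h_0 + 1/8*h_1 + 1/2*h_2
  h_2 = 1 + 1/4*h_0 + 1/8*h_1 + 5/8*h_2

Substituting h_0 = 0 and rearranging gives the linear system (I - Q) h = 1:
  [7/8, -1/2] . (h_1, h_2) = 1
  [-1/8, 3/8] . (h_1, h_2) = 1

Solving yields:
  h_1 = 56/17
  h_2 = 64/17

Starting state is 2, so the expected hitting time is h_2 = 64/17.

Answer: 64/17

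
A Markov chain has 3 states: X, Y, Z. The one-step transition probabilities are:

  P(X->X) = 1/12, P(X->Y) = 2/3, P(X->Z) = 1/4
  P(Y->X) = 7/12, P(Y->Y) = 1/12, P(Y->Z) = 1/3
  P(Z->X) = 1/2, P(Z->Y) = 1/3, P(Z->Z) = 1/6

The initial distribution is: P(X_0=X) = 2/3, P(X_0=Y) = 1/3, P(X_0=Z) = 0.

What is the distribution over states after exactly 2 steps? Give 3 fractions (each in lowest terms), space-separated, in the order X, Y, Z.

Propagating the distribution step by step (d_{t+1} = d_t * P):
d_0 = (X=2/3, Y=1/3, Z=0)
  d_1[X] = 2/3*1/12 + 1/3*7/12 + 0*1/2 = 1/4
  d_1[Y] = 2/3*2/3 + 1/3*1/12 + 0*1/3 = 17/36
  d_1[Z] = 2/3*1/4 + 1/3*1/3 + 0*1/6 = 5/18
d_1 = (X=1/4, Y=17/36, Z=5/18)
  d_2[X] = 1/4*1/12 + 17/36*7/12 + 5/18*1/2 = 47/108
  d_2[Y] = 1/4*2/3 + 17/36*1/12 + 5/18*1/3 = 43/144
  d_2[Z] = 1/4*1/4 + 17/36*1/3 + 5/18*1/6 = 115/432
d_2 = (X=47/108, Y=43/144, Z=115/432)

Answer: 47/108 43/144 115/432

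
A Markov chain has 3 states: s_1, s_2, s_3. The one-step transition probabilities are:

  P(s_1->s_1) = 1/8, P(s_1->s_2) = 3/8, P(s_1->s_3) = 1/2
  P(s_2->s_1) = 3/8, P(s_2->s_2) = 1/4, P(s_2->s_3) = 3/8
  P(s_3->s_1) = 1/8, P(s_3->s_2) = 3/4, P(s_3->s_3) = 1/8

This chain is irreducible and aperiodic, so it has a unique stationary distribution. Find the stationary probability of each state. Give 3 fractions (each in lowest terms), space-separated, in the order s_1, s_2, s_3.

Answer: 4/17 15/34 11/34

Derivation:
The stationary distribution satisfies pi = pi * P, i.e.:
  pi_s_1 = 1/8*pi_s_1 + 3/8*pi_s_2 + 1/8*pi_s_3
  pi_s_2 = 3/8*pi_s_1 + 1/4*pi_s_2 + 3/4*pi_s_3
  pi_s_3 = 1/2*pi_s_1 + 3/8*pi_s_2 + 1/8*pi_s_3
with normalization: pi_s_1 + pi_s_2 + pi_s_3 = 1.

Using the first 2 balance equations plus normalization, the linear system A*pi = b is:
  [-7/8, 3/8, 1/8] . pi = 0
  [3/8, -3/4, 3/4] . pi = 0
  [1, 1, 1] . pi = 1

Solving yields:
  pi_s_1 = 4/17
  pi_s_2 = 15/34
  pi_s_3 = 11/34

Verification (pi * P):
  4/17*1/8 + 15/34*3/8 + 11/34*1/8 = 4/17 = pi_s_1  (ok)
  4/17*3/8 + 15/34*1/4 + 11/34*3/4 = 15/34 = pi_s_2  (ok)
  4/17*1/2 + 15/34*3/8 + 11/34*1/8 = 11/34 = pi_s_3  (ok)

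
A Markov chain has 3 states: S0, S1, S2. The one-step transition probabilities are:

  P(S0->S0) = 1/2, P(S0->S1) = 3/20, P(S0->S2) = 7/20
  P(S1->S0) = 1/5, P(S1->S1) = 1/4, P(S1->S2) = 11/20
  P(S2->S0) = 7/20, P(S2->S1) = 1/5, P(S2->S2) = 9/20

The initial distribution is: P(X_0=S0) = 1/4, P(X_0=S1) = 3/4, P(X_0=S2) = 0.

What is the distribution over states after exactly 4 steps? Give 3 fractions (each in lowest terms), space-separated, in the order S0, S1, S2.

Answer: 3773/10000 1909/10000 2159/5000

Derivation:
Propagating the distribution step by step (d_{t+1} = d_t * P):
d_0 = (S0=1/4, S1=3/4, S2=0)
  d_1[S0] = 1/4*1/2 + 3/4*1/5 + 0*7/20 = 11/40
  d_1[S1] = 1/4*3/20 + 3/4*1/4 + 0*1/5 = 9/40
  d_1[S2] = 1/4*7/20 + 3/4*11/20 + 0*9/20 = 1/2
d_1 = (S0=11/40, S1=9/40, S2=1/2)
  d_2[S0] = 11/40*1/2 + 9/40*1/5 + 1/2*7/20 = 143/400
  d_2[S1] = 11/40*3/20 + 9/40*1/4 + 1/2*1/5 = 79/400
  d_2[S2] = 11/40*7/20 + 9/40*11/20 + 1/2*9/20 = 89/200
d_2 = (S0=143/400, S1=79/400, S2=89/200)
  d_3[S0] = 143/400*1/2 + 79/400*1/5 + 89/200*7/20 = 187/500
  d_3[S1] = 143/400*3/20 + 79/400*1/4 + 89/200*1/5 = 24/125
  d_3[S2] = 143/400*7/20 + 79/400*11/20 + 89/200*9/20 = 217/500
d_3 = (S0=187/500, S1=24/125, S2=217/500)
  d_4[S0] = 187/500*1/2 + 24/125*1/5 + 217/500*7/20 = 3773/10000
  d_4[S1] = 187/500*3/20 + 24/125*1/4 + 217/500*1/5 = 1909/10000
  d_4[S2] = 187/500*7/20 + 24/125*11/20 + 217/500*9/20 = 2159/5000
d_4 = (S0=3773/10000, S1=1909/10000, S2=2159/5000)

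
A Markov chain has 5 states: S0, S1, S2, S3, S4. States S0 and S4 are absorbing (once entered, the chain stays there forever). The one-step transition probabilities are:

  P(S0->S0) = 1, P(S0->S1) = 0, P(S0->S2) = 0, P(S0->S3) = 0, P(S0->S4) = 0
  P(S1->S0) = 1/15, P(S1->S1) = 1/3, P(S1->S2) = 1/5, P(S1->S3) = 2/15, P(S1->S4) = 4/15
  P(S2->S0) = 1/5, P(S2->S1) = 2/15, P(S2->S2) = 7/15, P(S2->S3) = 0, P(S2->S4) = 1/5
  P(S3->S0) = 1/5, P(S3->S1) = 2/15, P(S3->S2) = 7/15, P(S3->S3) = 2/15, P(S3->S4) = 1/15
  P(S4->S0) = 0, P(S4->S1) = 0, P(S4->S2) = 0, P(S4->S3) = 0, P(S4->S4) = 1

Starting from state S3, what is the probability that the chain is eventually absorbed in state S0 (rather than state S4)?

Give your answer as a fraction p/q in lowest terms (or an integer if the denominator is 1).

Let a_i = P(absorbed in S0 | start in state i).
Boundary conditions: a_S0 = 1, a_S4 = 0.
For each transient state i, a_i = sum_j P(i->j) * a_j:
  a_S1 = 1/15*a_S0 + 1/3*a_S1 + 1/5*a_S2 + 2/15*a_S3 + 4/15*a_S4
  a_S2 = 1/5*a_S0 + 2/15*a_S1 + 7/15*a_S2 + 0*a_S3 + 1/5*a_S4
  a_S3 = 1/5*a_S0 + 2/15*a_S1 + 7/15*a_S2 + 2/15*a_S3 + 1/15*a_S4

Substituting a_S0 = 1 and a_S4 = 0, rearrange to (I - Q) a = r where r[i] = P(i -> S0):
  [2/3, -1/5, -2/15] . (a_S1, a_S2, a_S3) = 1/15
  [-2/15, 8/15, 0] . (a_S1, a_S2, a_S3) = 1/5
  [-2/15, -7/15, 13/15] . (a_S1, a_S2, a_S3) = 1/5

Solving yields:
  a_S1 = 311/902
  a_S2 = 208/451
  a_S3 = 240/451

Starting state is S3, so the absorption probability is a_S3 = 240/451.

Answer: 240/451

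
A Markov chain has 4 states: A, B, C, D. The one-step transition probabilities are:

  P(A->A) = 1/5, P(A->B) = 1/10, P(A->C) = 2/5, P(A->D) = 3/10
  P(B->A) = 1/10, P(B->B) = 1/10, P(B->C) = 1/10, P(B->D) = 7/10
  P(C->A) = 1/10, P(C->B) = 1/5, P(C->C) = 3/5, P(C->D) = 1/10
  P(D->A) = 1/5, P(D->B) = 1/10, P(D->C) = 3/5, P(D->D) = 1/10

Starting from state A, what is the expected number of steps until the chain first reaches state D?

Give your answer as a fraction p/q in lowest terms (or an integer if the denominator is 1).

Let h_i = expected steps to first reach D from state i.
Boundary: h_D = 0.
First-step equations for the other states:
  h_A = 1 + 1/5*h_A + 1/10*h_B + 2/5*h_C + 3/10*h_D
  h_B = 1 + 1/10*h_A + 1/10*h_B + 1/10*h_C + 7/10*h_D
  h_C = 1 + 1/10*h_A + 1/5*h_B + 3/5*h_C + 1/10*h_D

Substituting h_D = 0 and rearranging gives the linear system (I - Q) h = 1:
  [4/5, -1/10, -2/5] . (h_A, h_B, h_C) = 1
  [-1/10, 9/10, -1/10] . (h_A, h_B, h_C) = 1
  [-1/10, -1/5, 2/5] . (h_A, h_B, h_C) = 1

Solving yields:
  h_A = 830/223
  h_B = 450/223
  h_C = 990/223

Starting state is A, so the expected hitting time is h_A = 830/223.

Answer: 830/223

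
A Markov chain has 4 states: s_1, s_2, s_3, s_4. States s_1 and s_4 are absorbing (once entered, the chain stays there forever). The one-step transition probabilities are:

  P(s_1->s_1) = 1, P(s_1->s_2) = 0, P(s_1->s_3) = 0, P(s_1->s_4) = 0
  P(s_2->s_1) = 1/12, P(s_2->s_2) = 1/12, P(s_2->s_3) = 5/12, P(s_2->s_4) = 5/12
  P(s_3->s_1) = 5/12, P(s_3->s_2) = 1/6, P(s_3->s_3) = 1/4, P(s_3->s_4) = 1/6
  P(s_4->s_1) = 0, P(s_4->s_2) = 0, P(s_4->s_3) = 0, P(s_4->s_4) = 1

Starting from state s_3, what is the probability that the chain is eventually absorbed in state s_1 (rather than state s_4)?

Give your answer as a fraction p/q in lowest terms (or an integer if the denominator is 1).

Answer: 57/89

Derivation:
Let a_i = P(absorbed in s_1 | start in state i).
Boundary conditions: a_s_1 = 1, a_s_4 = 0.
For each transient state i, a_i = sum_j P(i->j) * a_j:
  a_s_2 = 1/12*a_s_1 + 1/12*a_s_2 + 5/12*a_s_3 + 5/12*a_s_4
  a_s_3 = 5/12*a_s_1 + 1/6*a_s_2 + 1/4*a_s_3 + 1/6*a_s_4

Substituting a_s_1 = 1 and a_s_4 = 0, rearrange to (I - Q) a = r where r[i] = P(i -> s_1):
  [11/12, -5/12] . (a_s_2, a_s_3) = 1/12
  [-1/6, 3/4] . (a_s_2, a_s_3) = 5/12

Solving yields:
  a_s_2 = 34/89
  a_s_3 = 57/89

Starting state is s_3, so the absorption probability is a_s_3 = 57/89.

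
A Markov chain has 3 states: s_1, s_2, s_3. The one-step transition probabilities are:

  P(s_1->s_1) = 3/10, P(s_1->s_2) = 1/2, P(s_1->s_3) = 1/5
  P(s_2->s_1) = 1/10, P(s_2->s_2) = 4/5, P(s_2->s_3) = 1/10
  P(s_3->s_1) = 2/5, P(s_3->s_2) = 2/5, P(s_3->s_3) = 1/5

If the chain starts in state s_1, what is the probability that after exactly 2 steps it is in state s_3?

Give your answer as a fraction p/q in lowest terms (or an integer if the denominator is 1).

Computing P^2 by repeated multiplication:
P^1 =
  s_1: [3/10, 1/2, 1/5]
  s_2: [1/10, 4/5, 1/10]
  s_3: [2/5, 2/5, 1/5]
P^2 =
  s_1: [11/50, 63/100, 3/20]
  s_2: [3/20, 73/100, 3/25]
  s_3: [6/25, 3/5, 4/25]

(P^2)[s_1 -> s_3] = 3/20

Answer: 3/20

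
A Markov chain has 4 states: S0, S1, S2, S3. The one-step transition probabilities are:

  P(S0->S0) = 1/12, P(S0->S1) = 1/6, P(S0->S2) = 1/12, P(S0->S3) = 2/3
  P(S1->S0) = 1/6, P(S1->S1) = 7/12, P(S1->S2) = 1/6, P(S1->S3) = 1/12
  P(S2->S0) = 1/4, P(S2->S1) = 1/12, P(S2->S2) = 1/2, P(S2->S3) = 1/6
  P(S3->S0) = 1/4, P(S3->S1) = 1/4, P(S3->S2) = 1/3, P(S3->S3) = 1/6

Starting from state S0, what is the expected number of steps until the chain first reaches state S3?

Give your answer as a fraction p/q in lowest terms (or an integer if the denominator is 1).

Let h_i = expected steps to first reach S3 from state i.
Boundary: h_S3 = 0.
First-step equations for the other states:
  h_S0 = 1 + 1/12*h_S0 + 1/6*h_S1 + 1/12*h_S2 + 2/3*h_S3
  h_S1 = 1 + 1/6*h_S0 + 7/12*h_S1 + 1/6*h_S2 + 1/12*h_S3
  h_S2 = 1 + 1/4*h_S0 + 1/12*h_S1 + 1/2*h_S2 + 1/6*h_S3

Substituting h_S3 = 0 and rearranging gives the linear system (I - Q) h = 1:
  [11/12, -1/6, -1/12] . (h_S0, h_S1, h_S2) = 1
  [-1/6, 5/12, -1/6] . (h_S0, h_S1, h_S2) = 1
  [-1/4, -1/12, 1/2] . (h_S0, h_S1, h_S2) = 1

Solving yields:
  h_S0 = 40/17
  h_S1 = 84/17
  h_S2 = 4

Starting state is S0, so the expected hitting time is h_S0 = 40/17.

Answer: 40/17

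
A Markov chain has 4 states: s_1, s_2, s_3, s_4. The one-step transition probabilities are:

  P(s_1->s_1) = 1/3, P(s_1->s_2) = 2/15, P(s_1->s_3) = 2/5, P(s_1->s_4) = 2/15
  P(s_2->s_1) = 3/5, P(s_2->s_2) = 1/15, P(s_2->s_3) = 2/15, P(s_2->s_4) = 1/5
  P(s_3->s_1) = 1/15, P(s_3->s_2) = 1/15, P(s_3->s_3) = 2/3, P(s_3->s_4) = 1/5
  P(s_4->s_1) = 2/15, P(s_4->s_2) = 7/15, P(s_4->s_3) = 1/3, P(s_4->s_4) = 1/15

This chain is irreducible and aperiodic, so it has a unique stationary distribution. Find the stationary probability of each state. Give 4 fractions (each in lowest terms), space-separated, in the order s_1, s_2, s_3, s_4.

The stationary distribution satisfies pi = pi * P, i.e.:
  pi_s_1 = 1/3*pi_s_1 + 3/5*pi_s_2 + 1/15*pi_s_3 + 2/15*pi_s_4
  pi_s_2 = 2/15*pi_s_1 + 1/15*pi_s_2 + 1/15*pi_s_3 + 7/15*pi_s_4
  pi_s_3 = 2/5*pi_s_1 + 2/15*pi_s_2 + 2/3*pi_s_3 + 1/3*pi_s_4
  pi_s_4 = 2/15*pi_s_1 + 1/5*pi_s_2 + 1/5*pi_s_3 + 1/15*pi_s_4
with normalization: pi_s_1 + pi_s_2 + pi_s_3 + pi_s_4 = 1.

Using the first 3 balance equations plus normalization, the linear system A*pi = b is:
  [-2/3, 3/5, 1/15, 2/15] . pi = 0
  [2/15, -14/15, 1/15, 7/15] . pi = 0
  [2/5, 2/15, -1/3, 1/3] . pi = 0
  [1, 1, 1, 1] . pi = 1

Solving yields:
  pi_s_1 = 145/683
  pi_s_2 = 100/683
  pi_s_3 = 326/683
  pi_s_4 = 112/683

Verification (pi * P):
  145/683*1/3 + 100/683*3/5 + 326/683*1/15 + 112/683*2/15 = 145/683 = pi_s_1  (ok)
  145/683*2/15 + 100/683*1/15 + 326/683*1/15 + 112/683*7/15 = 100/683 = pi_s_2  (ok)
  145/683*2/5 + 100/683*2/15 + 326/683*2/3 + 112/683*1/3 = 326/683 = pi_s_3  (ok)
  145/683*2/15 + 100/683*1/5 + 326/683*1/5 + 112/683*1/15 = 112/683 = pi_s_4  (ok)

Answer: 145/683 100/683 326/683 112/683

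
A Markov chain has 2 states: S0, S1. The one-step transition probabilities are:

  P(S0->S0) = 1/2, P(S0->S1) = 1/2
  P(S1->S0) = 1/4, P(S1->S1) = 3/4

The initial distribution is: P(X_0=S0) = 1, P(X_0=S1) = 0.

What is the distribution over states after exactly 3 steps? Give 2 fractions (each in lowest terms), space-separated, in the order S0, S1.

Propagating the distribution step by step (d_{t+1} = d_t * P):
d_0 = (S0=1, S1=0)
  d_1[S0] = 1*1/2 + 0*1/4 = 1/2
  d_1[S1] = 1*1/2 + 0*3/4 = 1/2
d_1 = (S0=1/2, S1=1/2)
  d_2[S0] = 1/2*1/2 + 1/2*1/4 = 3/8
  d_2[S1] = 1/2*1/2 + 1/2*3/4 = 5/8
d_2 = (S0=3/8, S1=5/8)
  d_3[S0] = 3/8*1/2 + 5/8*1/4 = 11/32
  d_3[S1] = 3/8*1/2 + 5/8*3/4 = 21/32
d_3 = (S0=11/32, S1=21/32)

Answer: 11/32 21/32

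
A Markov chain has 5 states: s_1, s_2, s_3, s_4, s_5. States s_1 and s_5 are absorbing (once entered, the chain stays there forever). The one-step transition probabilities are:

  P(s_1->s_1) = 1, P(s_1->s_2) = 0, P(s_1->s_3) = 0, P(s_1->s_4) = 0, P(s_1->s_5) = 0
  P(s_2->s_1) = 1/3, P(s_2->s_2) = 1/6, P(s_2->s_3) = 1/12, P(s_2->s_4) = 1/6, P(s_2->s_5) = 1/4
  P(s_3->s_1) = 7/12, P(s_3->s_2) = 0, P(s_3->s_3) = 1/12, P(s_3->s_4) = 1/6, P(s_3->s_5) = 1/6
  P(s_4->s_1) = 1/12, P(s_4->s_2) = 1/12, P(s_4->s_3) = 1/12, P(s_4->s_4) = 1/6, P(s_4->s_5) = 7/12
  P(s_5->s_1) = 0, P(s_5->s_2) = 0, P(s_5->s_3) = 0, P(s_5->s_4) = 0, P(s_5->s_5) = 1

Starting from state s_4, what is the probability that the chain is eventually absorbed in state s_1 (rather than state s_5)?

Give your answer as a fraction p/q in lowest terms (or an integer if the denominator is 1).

Answer: 7/32

Derivation:
Let a_i = P(absorbed in s_1 | start in state i).
Boundary conditions: a_s_1 = 1, a_s_5 = 0.
For each transient state i, a_i = sum_j P(i->j) * a_j:
  a_s_2 = 1/3*a_s_1 + 1/6*a_s_2 + 1/12*a_s_3 + 1/6*a_s_4 + 1/4*a_s_5
  a_s_3 = 7/12*a_s_1 + 0*a_s_2 + 1/12*a_s_3 + 1/6*a_s_4 + 1/6*a_s_5
  a_s_4 = 1/12*a_s_1 + 1/12*a_s_2 + 1/12*a_s_3 + 1/6*a_s_4 + 7/12*a_s_5

Substituting a_s_1 = 1 and a_s_5 = 0, rearrange to (I - Q) a = r where r[i] = P(i -> s_1):
  [5/6, -1/12, -1/6] . (a_s_2, a_s_3, a_s_4) = 1/3
  [0, 11/12, -1/6] . (a_s_2, a_s_3, a_s_4) = 7/12
  [-1/12, -1/12, 5/6] . (a_s_2, a_s_3, a_s_4) = 1/12

Solving yields:
  a_s_2 = 45/88
  a_s_3 = 119/176
  a_s_4 = 7/32

Starting state is s_4, so the absorption probability is a_s_4 = 7/32.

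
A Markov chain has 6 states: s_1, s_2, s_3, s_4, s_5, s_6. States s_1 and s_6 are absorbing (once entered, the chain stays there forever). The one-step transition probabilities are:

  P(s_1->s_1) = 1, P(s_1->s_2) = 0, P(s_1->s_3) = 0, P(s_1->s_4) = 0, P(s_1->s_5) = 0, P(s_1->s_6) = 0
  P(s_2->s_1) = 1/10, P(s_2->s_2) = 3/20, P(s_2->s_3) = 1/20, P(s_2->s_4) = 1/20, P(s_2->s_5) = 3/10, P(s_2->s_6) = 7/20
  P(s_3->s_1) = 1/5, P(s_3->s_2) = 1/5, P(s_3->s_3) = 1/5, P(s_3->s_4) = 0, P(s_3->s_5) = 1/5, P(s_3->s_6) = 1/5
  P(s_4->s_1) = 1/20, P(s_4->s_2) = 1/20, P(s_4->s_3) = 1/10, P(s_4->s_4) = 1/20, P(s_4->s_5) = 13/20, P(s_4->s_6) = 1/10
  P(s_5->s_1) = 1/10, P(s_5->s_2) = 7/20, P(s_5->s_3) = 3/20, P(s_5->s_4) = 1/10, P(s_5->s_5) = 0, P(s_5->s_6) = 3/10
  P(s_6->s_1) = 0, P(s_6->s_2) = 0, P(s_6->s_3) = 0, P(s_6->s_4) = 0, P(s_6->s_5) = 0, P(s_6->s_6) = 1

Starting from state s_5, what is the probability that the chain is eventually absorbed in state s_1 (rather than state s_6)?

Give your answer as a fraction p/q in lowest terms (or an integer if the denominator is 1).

Let a_i = P(absorbed in s_1 | start in state i).
Boundary conditions: a_s_1 = 1, a_s_6 = 0.
For each transient state i, a_i = sum_j P(i->j) * a_j:
  a_s_2 = 1/10*a_s_1 + 3/20*a_s_2 + 1/20*a_s_3 + 1/20*a_s_4 + 3/10*a_s_5 + 7/20*a_s_6
  a_s_3 = 1/5*a_s_1 + 1/5*a_s_2 + 1/5*a_s_3 + 0*a_s_4 + 1/5*a_s_5 + 1/5*a_s_6
  a_s_4 = 1/20*a_s_1 + 1/20*a_s_2 + 1/10*a_s_3 + 1/20*a_s_4 + 13/20*a_s_5 + 1/10*a_s_6
  a_s_5 = 1/10*a_s_1 + 7/20*a_s_2 + 3/20*a_s_3 + 1/10*a_s_4 + 0*a_s_5 + 3/10*a_s_6

Substituting a_s_1 = 1 and a_s_6 = 0, rearrange to (I - Q) a = r where r[i] = P(i -> s_1):
  [17/20, -1/20, -1/20, -3/10] . (a_s_2, a_s_3, a_s_4, a_s_5) = 1/10
  [-1/5, 4/5, 0, -1/5] . (a_s_2, a_s_3, a_s_4, a_s_5) = 1/5
  [-1/20, -1/10, 19/20, -13/20] . (a_s_2, a_s_3, a_s_4, a_s_5) = 1/20
  [-7/20, -3/20, -1/10, 1] . (a_s_2, a_s_3, a_s_4, a_s_5) = 1/10

Solving yields:
  a_s_2 = 2347/9203
  a_s_3 = 3523/9203
  a_s_4 = 2718/9203
  a_s_5 = 2542/9203

Starting state is s_5, so the absorption probability is a_s_5 = 2542/9203.

Answer: 2542/9203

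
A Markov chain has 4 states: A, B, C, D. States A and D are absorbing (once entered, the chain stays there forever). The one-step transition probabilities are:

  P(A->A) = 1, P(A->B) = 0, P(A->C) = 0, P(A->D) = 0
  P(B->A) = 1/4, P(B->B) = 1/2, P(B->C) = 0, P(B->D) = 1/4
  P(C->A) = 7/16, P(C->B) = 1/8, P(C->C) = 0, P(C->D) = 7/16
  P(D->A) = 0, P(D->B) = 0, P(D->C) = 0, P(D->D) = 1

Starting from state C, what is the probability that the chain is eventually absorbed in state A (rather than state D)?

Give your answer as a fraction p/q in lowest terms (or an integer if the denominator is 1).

Let a_i = P(absorbed in A | start in state i).
Boundary conditions: a_A = 1, a_D = 0.
For each transient state i, a_i = sum_j P(i->j) * a_j:
  a_B = 1/4*a_A + 1/2*a_B + 0*a_C + 1/4*a_D
  a_C = 7/16*a_A + 1/8*a_B + 0*a_C + 7/16*a_D

Substituting a_A = 1 and a_D = 0, rearrange to (I - Q) a = r where r[i] = P(i -> A):
  [1/2, 0] . (a_B, a_C) = 1/4
  [-1/8, 1] . (a_B, a_C) = 7/16

Solving yields:
  a_B = 1/2
  a_C = 1/2

Starting state is C, so the absorption probability is a_C = 1/2.

Answer: 1/2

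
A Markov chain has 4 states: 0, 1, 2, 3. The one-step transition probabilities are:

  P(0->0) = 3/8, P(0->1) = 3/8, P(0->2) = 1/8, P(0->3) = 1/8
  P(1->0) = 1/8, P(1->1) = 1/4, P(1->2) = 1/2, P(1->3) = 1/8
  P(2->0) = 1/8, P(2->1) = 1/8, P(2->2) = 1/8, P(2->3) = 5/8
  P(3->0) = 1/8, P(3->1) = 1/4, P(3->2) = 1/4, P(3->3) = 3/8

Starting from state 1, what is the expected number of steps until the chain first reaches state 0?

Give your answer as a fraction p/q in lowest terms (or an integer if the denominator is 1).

Answer: 8

Derivation:
Let h_i = expected steps to first reach 0 from state i.
Boundary: h_0 = 0.
First-step equations for the other states:
  h_1 = 1 + 1/8*h_0 + 1/4*h_1 + 1/2*h_2 + 1/8*h_3
  h_2 = 1 + 1/8*h_0 + 1/8*h_1 + 1/8*h_2 + 5/8*h_3
  h_3 = 1 + 1/8*h_0 + 1/4*h_1 + 1/4*h_2 + 3/8*h_3

Substituting h_0 = 0 and rearranging gives the linear system (I - Q) h = 1:
  [3/4, -1/2, -1/8] . (h_1, h_2, h_3) = 1
  [-1/8, 7/8, -5/8] . (h_1, h_2, h_3) = 1
  [-1/4, -1/4, 5/8] . (h_1, h_2, h_3) = 1

Solving yields:
  h_1 = 8
  h_2 = 8
  h_3 = 8

Starting state is 1, so the expected hitting time is h_1 = 8.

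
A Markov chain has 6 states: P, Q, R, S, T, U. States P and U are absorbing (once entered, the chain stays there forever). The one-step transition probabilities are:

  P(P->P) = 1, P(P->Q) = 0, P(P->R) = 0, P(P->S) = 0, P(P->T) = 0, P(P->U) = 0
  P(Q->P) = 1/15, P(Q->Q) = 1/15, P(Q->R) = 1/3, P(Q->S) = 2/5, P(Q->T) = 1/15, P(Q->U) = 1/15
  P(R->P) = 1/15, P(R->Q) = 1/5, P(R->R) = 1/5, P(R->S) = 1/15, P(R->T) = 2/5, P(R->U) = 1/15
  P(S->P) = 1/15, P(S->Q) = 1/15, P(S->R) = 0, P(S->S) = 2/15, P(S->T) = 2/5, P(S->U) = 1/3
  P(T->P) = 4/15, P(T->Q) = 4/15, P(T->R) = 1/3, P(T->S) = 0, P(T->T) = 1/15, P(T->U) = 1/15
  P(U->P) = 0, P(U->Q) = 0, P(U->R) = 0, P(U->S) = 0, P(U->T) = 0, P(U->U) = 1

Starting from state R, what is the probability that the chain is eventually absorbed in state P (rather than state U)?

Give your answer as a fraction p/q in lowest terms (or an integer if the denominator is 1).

Let a_i = P(absorbed in P | start in state i).
Boundary conditions: a_P = 1, a_U = 0.
For each transient state i, a_i = sum_j P(i->j) * a_j:
  a_Q = 1/15*a_P + 1/15*a_Q + 1/3*a_R + 2/5*a_S + 1/15*a_T + 1/15*a_U
  a_R = 1/15*a_P + 1/5*a_Q + 1/5*a_R + 1/15*a_S + 2/5*a_T + 1/15*a_U
  a_S = 1/15*a_P + 1/15*a_Q + 0*a_R + 2/15*a_S + 2/5*a_T + 1/3*a_U
  a_T = 4/15*a_P + 4/15*a_Q + 1/3*a_R + 0*a_S + 1/15*a_T + 1/15*a_U

Substituting a_P = 1 and a_U = 0, rearrange to (I - Q) a = r where r[i] = P(i -> P):
  [14/15, -1/3, -2/5, -1/15] . (a_Q, a_R, a_S, a_T) = 1/15
  [-1/5, 4/5, -1/15, -2/5] . (a_Q, a_R, a_S, a_T) = 1/15
  [-1/15, 0, 13/15, -2/5] . (a_Q, a_R, a_S, a_T) = 1/15
  [-4/15, -1/3, 0, 14/15] . (a_Q, a_R, a_S, a_T) = 4/15

Solving yields:
  a_Q = 187/388
  a_R = 53/97
  a_S = 155/388
  a_T = 60/97

Starting state is R, so the absorption probability is a_R = 53/97.

Answer: 53/97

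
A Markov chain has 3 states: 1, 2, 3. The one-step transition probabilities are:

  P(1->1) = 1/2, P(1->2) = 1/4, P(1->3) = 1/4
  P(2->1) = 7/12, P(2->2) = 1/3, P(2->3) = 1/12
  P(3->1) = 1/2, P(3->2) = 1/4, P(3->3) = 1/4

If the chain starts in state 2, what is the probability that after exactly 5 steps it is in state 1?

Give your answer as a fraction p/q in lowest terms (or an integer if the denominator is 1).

Computing P^5 by repeated multiplication:
P^1 =
  1: [1/2, 1/4, 1/4]
  2: [7/12, 1/3, 1/12]
  3: [1/2, 1/4, 1/4]
P^2 =
  1: [25/48, 13/48, 5/24]
  2: [19/36, 5/18, 7/36]
  3: [25/48, 13/48, 5/24]
P^3 =
  1: [301/576, 157/576, 59/288]
  2: [113/216, 59/216, 11/54]
  3: [301/576, 157/576, 59/288]
P^4 =
  1: [3613/6912, 1885/6912, 707/3456]
  2: [1355/2592, 707/2592, 265/1296]
  3: [3613/6912, 1885/6912, 707/3456]
P^5 =
  1: [43357/82944, 22621/82944, 8483/41472]
  2: [16259/31104, 8483/31104, 3181/15552]
  3: [43357/82944, 22621/82944, 8483/41472]

(P^5)[2 -> 1] = 16259/31104

Answer: 16259/31104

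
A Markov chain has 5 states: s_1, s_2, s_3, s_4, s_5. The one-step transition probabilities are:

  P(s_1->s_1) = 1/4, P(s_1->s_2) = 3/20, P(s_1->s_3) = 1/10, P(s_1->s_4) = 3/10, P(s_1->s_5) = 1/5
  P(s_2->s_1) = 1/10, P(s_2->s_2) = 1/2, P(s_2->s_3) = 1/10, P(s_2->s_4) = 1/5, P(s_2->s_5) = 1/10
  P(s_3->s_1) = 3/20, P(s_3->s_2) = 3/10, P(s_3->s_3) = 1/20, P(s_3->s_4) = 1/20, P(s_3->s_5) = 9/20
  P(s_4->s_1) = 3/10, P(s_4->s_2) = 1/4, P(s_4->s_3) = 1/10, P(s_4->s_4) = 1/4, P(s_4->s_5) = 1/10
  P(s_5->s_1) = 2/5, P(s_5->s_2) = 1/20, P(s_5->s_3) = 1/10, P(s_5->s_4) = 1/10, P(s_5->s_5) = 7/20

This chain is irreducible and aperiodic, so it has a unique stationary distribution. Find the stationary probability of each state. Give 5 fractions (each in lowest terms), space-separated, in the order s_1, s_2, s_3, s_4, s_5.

The stationary distribution satisfies pi = pi * P, i.e.:
  pi_s_1 = 1/4*pi_s_1 + 1/10*pi_s_2 + 3/20*pi_s_3 + 3/10*pi_s_4 + 2/5*pi_s_5
  pi_s_2 = 3/20*pi_s_1 + 1/2*pi_s_2 + 3/10*pi_s_3 + 1/4*pi_s_4 + 1/20*pi_s_5
  pi_s_3 = 1/10*pi_s_1 + 1/10*pi_s_2 + 1/20*pi_s_3 + 1/10*pi_s_4 + 1/10*pi_s_5
  pi_s_4 = 3/10*pi_s_1 + 1/5*pi_s_2 + 1/20*pi_s_3 + 1/4*pi_s_4 + 1/10*pi_s_5
  pi_s_5 = 1/5*pi_s_1 + 1/10*pi_s_2 + 9/20*pi_s_3 + 1/10*pi_s_4 + 7/20*pi_s_5
with normalization: pi_s_1 + pi_s_2 + pi_s_3 + pi_s_4 + pi_s_5 = 1.

Using the first 4 balance equations plus normalization, the linear system A*pi = b is:
  [-3/4, 1/10, 3/20, 3/10, 2/5] . pi = 0
  [3/20, -1/2, 3/10, 1/4, 1/20] . pi = 0
  [1/10, 1/10, -19/20, 1/10, 1/10] . pi = 0
  [3/10, 1/5, 1/20, -3/4, 1/10] . pi = 0
  [1, 1, 1, 1, 1] . pi = 1

Solving yields:
  pi_s_1 = 3308/13539
  pi_s_2 = 23789/94773
  pi_s_3 = 2/21
  pi_s_4 = 18866/94773
  pi_s_5 = 2848/13539

Verification (pi * P):
  3308/13539*1/4 + 23789/94773*1/10 + 2/21*3/20 + 18866/94773*3/10 + 2848/13539*2/5 = 3308/13539 = pi_s_1  (ok)
  3308/13539*3/20 + 23789/94773*1/2 + 2/21*3/10 + 18866/94773*1/4 + 2848/13539*1/20 = 23789/94773 = pi_s_2  (ok)
  3308/13539*1/10 + 23789/94773*1/10 + 2/21*1/20 + 18866/94773*1/10 + 2848/13539*1/10 = 2/21 = pi_s_3  (ok)
  3308/13539*3/10 + 23789/94773*1/5 + 2/21*1/20 + 18866/94773*1/4 + 2848/13539*1/10 = 18866/94773 = pi_s_4  (ok)
  3308/13539*1/5 + 23789/94773*1/10 + 2/21*9/20 + 18866/94773*1/10 + 2848/13539*7/20 = 2848/13539 = pi_s_5  (ok)

Answer: 3308/13539 23789/94773 2/21 18866/94773 2848/13539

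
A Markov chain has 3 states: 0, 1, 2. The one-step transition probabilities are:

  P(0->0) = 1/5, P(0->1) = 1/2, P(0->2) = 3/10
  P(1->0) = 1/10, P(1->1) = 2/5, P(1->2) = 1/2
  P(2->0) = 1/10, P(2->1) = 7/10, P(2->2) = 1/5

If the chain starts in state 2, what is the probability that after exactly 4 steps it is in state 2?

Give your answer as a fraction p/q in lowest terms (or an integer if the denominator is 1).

Computing P^4 by repeated multiplication:
P^1 =
  0: [1/5, 1/2, 3/10]
  1: [1/10, 2/5, 1/2]
  2: [1/10, 7/10, 1/5]
P^2 =
  0: [3/25, 51/100, 37/100]
  1: [11/100, 14/25, 33/100]
  2: [11/100, 47/100, 21/50]
P^3 =
  0: [14/125, 523/1000, 73/200]
  1: [111/1000, 51/100, 379/1000]
  2: [111/1000, 537/1000, 44/125]
P^4 =
  0: [139/1250, 5207/10000, 3681/10000]
  1: [1111/10000, 328/625, 3641/10000]
  2: [1111/10000, 5167/10000, 1861/5000]

(P^4)[2 -> 2] = 1861/5000

Answer: 1861/5000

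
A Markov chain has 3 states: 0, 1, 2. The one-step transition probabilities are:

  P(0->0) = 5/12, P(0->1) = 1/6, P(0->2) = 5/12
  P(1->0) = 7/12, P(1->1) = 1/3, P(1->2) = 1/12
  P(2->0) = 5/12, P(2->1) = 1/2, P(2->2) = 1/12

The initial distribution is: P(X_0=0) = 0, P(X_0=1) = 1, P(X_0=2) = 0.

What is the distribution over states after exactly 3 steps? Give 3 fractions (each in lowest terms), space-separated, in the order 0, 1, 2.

Propagating the distribution step by step (d_{t+1} = d_t * P):
d_0 = (0=0, 1=1, 2=0)
  d_1[0] = 0*5/12 + 1*7/12 + 0*5/12 = 7/12
  d_1[1] = 0*1/6 + 1*1/3 + 0*1/2 = 1/3
  d_1[2] = 0*5/12 + 1*1/12 + 0*1/12 = 1/12
d_1 = (0=7/12, 1=1/3, 2=1/12)
  d_2[0] = 7/12*5/12 + 1/3*7/12 + 1/12*5/12 = 17/36
  d_2[1] = 7/12*1/6 + 1/3*1/3 + 1/12*1/2 = 1/4
  d_2[2] = 7/12*5/12 + 1/3*1/12 + 1/12*1/12 = 5/18
d_2 = (0=17/36, 1=1/4, 2=5/18)
  d_3[0] = 17/36*5/12 + 1/4*7/12 + 5/18*5/12 = 11/24
  d_3[1] = 17/36*1/6 + 1/4*1/3 + 5/18*1/2 = 65/216
  d_3[2] = 17/36*5/12 + 1/4*1/12 + 5/18*1/12 = 13/54
d_3 = (0=11/24, 1=65/216, 2=13/54)

Answer: 11/24 65/216 13/54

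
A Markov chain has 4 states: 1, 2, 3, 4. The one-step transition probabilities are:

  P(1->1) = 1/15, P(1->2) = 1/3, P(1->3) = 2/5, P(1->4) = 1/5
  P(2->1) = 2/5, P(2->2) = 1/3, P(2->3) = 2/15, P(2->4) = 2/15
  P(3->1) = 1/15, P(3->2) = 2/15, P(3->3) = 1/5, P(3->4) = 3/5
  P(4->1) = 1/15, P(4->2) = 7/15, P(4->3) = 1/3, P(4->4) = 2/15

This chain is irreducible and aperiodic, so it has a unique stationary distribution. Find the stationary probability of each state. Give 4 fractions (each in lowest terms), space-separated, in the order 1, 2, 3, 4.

The stationary distribution satisfies pi = pi * P, i.e.:
  pi_1 = 1/15*pi_1 + 2/5*pi_2 + 1/15*pi_3 + 1/15*pi_4
  pi_2 = 1/3*pi_1 + 1/3*pi_2 + 2/15*pi_3 + 7/15*pi_4
  pi_3 = 2/5*pi_1 + 2/15*pi_2 + 1/5*pi_3 + 1/3*pi_4
  pi_4 = 1/5*pi_1 + 2/15*pi_2 + 3/5*pi_3 + 2/15*pi_4
with normalization: pi_1 + pi_2 + pi_3 + pi_4 = 1.

Using the first 3 balance equations plus normalization, the linear system A*pi = b is:
  [-14/15, 2/5, 1/15, 1/15] . pi = 0
  [1/3, -2/3, 2/15, 7/15] . pi = 0
  [2/5, 2/15, -4/5, 1/3] . pi = 0
  [1, 1, 1, 1] . pi = 1

Solving yields:
  pi_1 = 248/1435
  pi_2 = 457/1435
  pi_3 = 356/1435
  pi_4 = 374/1435

Verification (pi * P):
  248/1435*1/15 + 457/1435*2/5 + 356/1435*1/15 + 374/1435*1/15 = 248/1435 = pi_1  (ok)
  248/1435*1/3 + 457/1435*1/3 + 356/1435*2/15 + 374/1435*7/15 = 457/1435 = pi_2  (ok)
  248/1435*2/5 + 457/1435*2/15 + 356/1435*1/5 + 374/1435*1/3 = 356/1435 = pi_3  (ok)
  248/1435*1/5 + 457/1435*2/15 + 356/1435*3/5 + 374/1435*2/15 = 374/1435 = pi_4  (ok)

Answer: 248/1435 457/1435 356/1435 374/1435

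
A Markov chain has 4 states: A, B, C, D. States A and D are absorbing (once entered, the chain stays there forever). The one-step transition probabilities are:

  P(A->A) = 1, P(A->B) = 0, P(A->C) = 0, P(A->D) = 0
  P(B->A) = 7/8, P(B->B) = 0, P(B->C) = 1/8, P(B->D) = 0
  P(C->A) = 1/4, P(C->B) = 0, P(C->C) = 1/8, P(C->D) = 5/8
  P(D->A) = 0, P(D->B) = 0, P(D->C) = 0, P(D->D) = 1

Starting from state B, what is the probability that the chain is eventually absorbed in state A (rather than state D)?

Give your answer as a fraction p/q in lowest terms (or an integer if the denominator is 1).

Let a_i = P(absorbed in A | start in state i).
Boundary conditions: a_A = 1, a_D = 0.
For each transient state i, a_i = sum_j P(i->j) * a_j:
  a_B = 7/8*a_A + 0*a_B + 1/8*a_C + 0*a_D
  a_C = 1/4*a_A + 0*a_B + 1/8*a_C + 5/8*a_D

Substituting a_A = 1 and a_D = 0, rearrange to (I - Q) a = r where r[i] = P(i -> A):
  [1, -1/8] . (a_B, a_C) = 7/8
  [0, 7/8] . (a_B, a_C) = 1/4

Solving yields:
  a_B = 51/56
  a_C = 2/7

Starting state is B, so the absorption probability is a_B = 51/56.

Answer: 51/56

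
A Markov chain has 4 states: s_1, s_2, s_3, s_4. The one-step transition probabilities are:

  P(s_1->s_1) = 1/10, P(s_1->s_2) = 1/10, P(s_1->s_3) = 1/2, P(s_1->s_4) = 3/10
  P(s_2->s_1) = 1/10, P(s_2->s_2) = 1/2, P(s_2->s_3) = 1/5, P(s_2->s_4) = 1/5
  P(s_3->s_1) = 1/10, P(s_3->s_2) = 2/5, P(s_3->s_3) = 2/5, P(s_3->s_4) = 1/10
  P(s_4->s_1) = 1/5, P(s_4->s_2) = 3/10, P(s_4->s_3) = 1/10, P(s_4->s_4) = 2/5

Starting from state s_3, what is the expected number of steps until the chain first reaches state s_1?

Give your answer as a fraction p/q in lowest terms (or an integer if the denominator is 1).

Let h_i = expected steps to first reach s_1 from state i.
Boundary: h_s_1 = 0.
First-step equations for the other states:
  h_s_2 = 1 + 1/10*h_s_1 + 1/2*h_s_2 + 1/5*h_s_3 + 1/5*h_s_4
  h_s_3 = 1 + 1/10*h_s_1 + 2/5*h_s_2 + 2/5*h_s_3 + 1/10*h_s_4
  h_s_4 = 1 + 1/5*h_s_1 + 3/10*h_s_2 + 1/10*h_s_3 + 2/5*h_s_4

Substituting h_s_1 = 0 and rearranging gives the linear system (I - Q) h = 1:
  [1/2, -1/5, -1/5] . (h_s_2, h_s_3, h_s_4) = 1
  [-2/5, 3/5, -1/10] . (h_s_2, h_s_3, h_s_4) = 1
  [-3/10, -1/10, 3/5] . (h_s_2, h_s_3, h_s_4) = 1

Solving yields:
  h_s_2 = 90/11
  h_s_3 = 640/77
  h_s_4 = 50/7

Starting state is s_3, so the expected hitting time is h_s_3 = 640/77.

Answer: 640/77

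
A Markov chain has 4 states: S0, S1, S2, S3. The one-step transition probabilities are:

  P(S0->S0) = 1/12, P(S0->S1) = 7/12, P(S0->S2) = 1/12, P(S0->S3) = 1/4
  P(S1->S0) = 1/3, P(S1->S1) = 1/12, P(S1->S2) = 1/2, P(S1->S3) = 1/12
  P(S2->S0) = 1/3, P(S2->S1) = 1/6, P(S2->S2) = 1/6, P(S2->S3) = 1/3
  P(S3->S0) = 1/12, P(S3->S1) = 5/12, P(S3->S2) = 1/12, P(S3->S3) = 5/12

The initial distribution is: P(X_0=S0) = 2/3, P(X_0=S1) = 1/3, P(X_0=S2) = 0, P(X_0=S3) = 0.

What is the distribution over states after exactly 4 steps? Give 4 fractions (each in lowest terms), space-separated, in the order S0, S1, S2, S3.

Propagating the distribution step by step (d_{t+1} = d_t * P):
d_0 = (S0=2/3, S1=1/3, S2=0, S3=0)
  d_1[S0] = 2/3*1/12 + 1/3*1/3 + 0*1/3 + 0*1/12 = 1/6
  d_1[S1] = 2/3*7/12 + 1/3*1/12 + 0*1/6 + 0*5/12 = 5/12
  d_1[S2] = 2/3*1/12 + 1/3*1/2 + 0*1/6 + 0*1/12 = 2/9
  d_1[S3] = 2/3*1/4 + 1/3*1/12 + 0*1/3 + 0*5/12 = 7/36
d_1 = (S0=1/6, S1=5/12, S2=2/9, S3=7/36)
  d_2[S0] = 1/6*1/12 + 5/12*1/3 + 2/9*1/3 + 7/36*1/12 = 35/144
  d_2[S1] = 1/6*7/12 + 5/12*1/12 + 2/9*1/6 + 7/36*5/12 = 1/4
  d_2[S2] = 1/6*1/12 + 5/12*1/2 + 2/9*1/6 + 7/36*1/12 = 119/432
  d_2[S3] = 1/6*1/4 + 5/12*1/12 + 2/9*1/3 + 7/36*5/12 = 25/108
d_2 = (S0=35/144, S1=1/4, S2=119/432, S3=25/108)
  d_3[S0] = 35/144*1/12 + 1/4*1/3 + 119/432*1/3 + 25/108*1/12 = 371/1728
  d_3[S1] = 35/144*7/12 + 1/4*1/12 + 119/432*1/6 + 25/108*5/12 = 527/1728
  d_3[S2] = 35/144*1/12 + 1/4*1/2 + 119/432*1/6 + 25/108*1/12 = 1091/5184
  d_3[S3] = 35/144*1/4 + 1/4*1/12 + 119/432*1/3 + 25/108*5/12 = 1399/5184
d_3 = (S0=371/1728, S1=527/1728, S2=1091/5184, S3=1399/5184)
  d_4[S0] = 371/1728*1/12 + 527/1728*1/3 + 1091/5184*1/3 + 1399/5184*1/12 = 275/1296
  d_4[S1] = 371/1728*7/12 + 527/1728*1/12 + 1091/5184*1/6 + 1399/5184*5/12 = 229/768
  d_4[S2] = 371/1728*1/12 + 527/1728*1/2 + 1091/5184*1/6 + 1399/5184*1/12 = 3545/15552
  d_4[S3] = 371/1728*1/4 + 527/1728*1/12 + 1091/5184*1/3 + 1399/5184*5/12 = 16279/62208
d_4 = (S0=275/1296, S1=229/768, S2=3545/15552, S3=16279/62208)

Answer: 275/1296 229/768 3545/15552 16279/62208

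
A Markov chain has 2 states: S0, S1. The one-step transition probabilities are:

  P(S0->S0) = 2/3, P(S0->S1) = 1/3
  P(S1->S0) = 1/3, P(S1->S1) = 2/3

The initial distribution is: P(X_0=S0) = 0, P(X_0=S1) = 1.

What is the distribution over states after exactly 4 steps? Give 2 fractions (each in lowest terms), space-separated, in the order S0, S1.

Answer: 40/81 41/81

Derivation:
Propagating the distribution step by step (d_{t+1} = d_t * P):
d_0 = (S0=0, S1=1)
  d_1[S0] = 0*2/3 + 1*1/3 = 1/3
  d_1[S1] = 0*1/3 + 1*2/3 = 2/3
d_1 = (S0=1/3, S1=2/3)
  d_2[S0] = 1/3*2/3 + 2/3*1/3 = 4/9
  d_2[S1] = 1/3*1/3 + 2/3*2/3 = 5/9
d_2 = (S0=4/9, S1=5/9)
  d_3[S0] = 4/9*2/3 + 5/9*1/3 = 13/27
  d_3[S1] = 4/9*1/3 + 5/9*2/3 = 14/27
d_3 = (S0=13/27, S1=14/27)
  d_4[S0] = 13/27*2/3 + 14/27*1/3 = 40/81
  d_4[S1] = 13/27*1/3 + 14/27*2/3 = 41/81
d_4 = (S0=40/81, S1=41/81)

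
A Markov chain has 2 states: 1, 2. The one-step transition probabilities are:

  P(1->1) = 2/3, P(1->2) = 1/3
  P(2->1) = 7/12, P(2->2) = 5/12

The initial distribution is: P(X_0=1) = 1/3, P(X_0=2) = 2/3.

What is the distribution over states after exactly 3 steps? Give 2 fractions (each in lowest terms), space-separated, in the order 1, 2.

Answer: 1649/2592 943/2592

Derivation:
Propagating the distribution step by step (d_{t+1} = d_t * P):
d_0 = (1=1/3, 2=2/3)
  d_1[1] = 1/3*2/3 + 2/3*7/12 = 11/18
  d_1[2] = 1/3*1/3 + 2/3*5/12 = 7/18
d_1 = (1=11/18, 2=7/18)
  d_2[1] = 11/18*2/3 + 7/18*7/12 = 137/216
  d_2[2] = 11/18*1/3 + 7/18*5/12 = 79/216
d_2 = (1=137/216, 2=79/216)
  d_3[1] = 137/216*2/3 + 79/216*7/12 = 1649/2592
  d_3[2] = 137/216*1/3 + 79/216*5/12 = 943/2592
d_3 = (1=1649/2592, 2=943/2592)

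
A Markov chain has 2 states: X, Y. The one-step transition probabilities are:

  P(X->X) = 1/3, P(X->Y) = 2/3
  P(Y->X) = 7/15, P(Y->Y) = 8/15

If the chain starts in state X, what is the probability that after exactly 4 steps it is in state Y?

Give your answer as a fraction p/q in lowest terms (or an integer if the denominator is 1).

Computing P^4 by repeated multiplication:
P^1 =
  X: [1/3, 2/3]
  Y: [7/15, 8/15]
P^2 =
  X: [19/45, 26/45]
  Y: [91/225, 134/225]
P^3 =
  X: [277/675, 398/675]
  Y: [1393/3375, 1982/3375]
P^4 =
  X: [4171/10125, 5954/10125]
  Y: [20839/50625, 29786/50625]

(P^4)[X -> Y] = 5954/10125

Answer: 5954/10125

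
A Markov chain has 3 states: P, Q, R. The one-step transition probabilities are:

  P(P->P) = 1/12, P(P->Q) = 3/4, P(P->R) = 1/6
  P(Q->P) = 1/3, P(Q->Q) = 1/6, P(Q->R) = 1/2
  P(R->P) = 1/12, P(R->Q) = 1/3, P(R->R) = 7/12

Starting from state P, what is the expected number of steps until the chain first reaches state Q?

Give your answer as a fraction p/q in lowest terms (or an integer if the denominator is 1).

Answer: 84/53

Derivation:
Let h_i = expected steps to first reach Q from state i.
Boundary: h_Q = 0.
First-step equations for the other states:
  h_P = 1 + 1/12*h_P + 3/4*h_Q + 1/6*h_R
  h_R = 1 + 1/12*h_P + 1/3*h_Q + 7/12*h_R

Substituting h_Q = 0 and rearranging gives the linear system (I - Q) h = 1:
  [11/12, -1/6] . (h_P, h_R) = 1
  [-1/12, 5/12] . (h_P, h_R) = 1

Solving yields:
  h_P = 84/53
  h_R = 144/53

Starting state is P, so the expected hitting time is h_P = 84/53.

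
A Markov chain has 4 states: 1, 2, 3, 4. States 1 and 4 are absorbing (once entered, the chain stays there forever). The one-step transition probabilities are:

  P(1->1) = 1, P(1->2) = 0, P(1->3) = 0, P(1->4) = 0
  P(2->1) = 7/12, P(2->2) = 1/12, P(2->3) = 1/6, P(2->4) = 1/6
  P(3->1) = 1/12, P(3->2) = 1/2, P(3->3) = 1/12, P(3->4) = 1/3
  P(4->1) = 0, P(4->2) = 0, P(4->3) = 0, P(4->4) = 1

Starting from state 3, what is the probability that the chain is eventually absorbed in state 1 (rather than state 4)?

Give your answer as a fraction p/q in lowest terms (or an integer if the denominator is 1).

Let a_i = P(absorbed in 1 | start in state i).
Boundary conditions: a_1 = 1, a_4 = 0.
For each transient state i, a_i = sum_j P(i->j) * a_j:
  a_2 = 7/12*a_1 + 1/12*a_2 + 1/6*a_3 + 1/6*a_4
  a_3 = 1/12*a_1 + 1/2*a_2 + 1/12*a_3 + 1/3*a_4

Substituting a_1 = 1 and a_4 = 0, rearrange to (I - Q) a = r where r[i] = P(i -> 1):
  [11/12, -1/6] . (a_2, a_3) = 7/12
  [-1/2, 11/12] . (a_2, a_3) = 1/12

Solving yields:
  a_2 = 79/109
  a_3 = 53/109

Starting state is 3, so the absorption probability is a_3 = 53/109.

Answer: 53/109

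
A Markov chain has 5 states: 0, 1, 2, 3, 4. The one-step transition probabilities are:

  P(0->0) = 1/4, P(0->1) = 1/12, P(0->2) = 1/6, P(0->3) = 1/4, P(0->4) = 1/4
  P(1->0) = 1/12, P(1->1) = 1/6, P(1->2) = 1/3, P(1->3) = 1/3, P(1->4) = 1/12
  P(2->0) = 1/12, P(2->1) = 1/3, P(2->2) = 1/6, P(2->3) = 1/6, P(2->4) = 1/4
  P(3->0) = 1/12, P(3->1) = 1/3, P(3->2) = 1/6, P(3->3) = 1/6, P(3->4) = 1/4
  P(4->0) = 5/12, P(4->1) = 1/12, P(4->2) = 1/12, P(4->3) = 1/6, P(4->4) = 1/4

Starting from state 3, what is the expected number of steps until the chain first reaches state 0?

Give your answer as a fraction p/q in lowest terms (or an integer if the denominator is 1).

Let h_i = expected steps to first reach 0 from state i.
Boundary: h_0 = 0.
First-step equations for the other states:
  h_1 = 1 + 1/12*h_0 + 1/6*h_1 + 1/3*h_2 + 1/3*h_3 + 1/12*h_4
  h_2 = 1 + 1/12*h_0 + 1/3*h_1 + 1/6*h_2 + 1/6*h_3 + 1/4*h_4
  h_3 = 1 + 1/12*h_0 + 1/3*h_1 + 1/6*h_2 + 1/6*h_3 + 1/4*h_4
  h_4 = 1 + 5/12*h_0 + 1/12*h_1 + 1/12*h_2 + 1/6*h_3 + 1/4*h_4

Substituting h_0 = 0 and rearranging gives the linear system (I - Q) h = 1:
  [5/6, -1/3, -1/3, -1/12] . (h_1, h_2, h_3, h_4) = 1
  [-1/3, 5/6, -1/6, -1/4] . (h_1, h_2, h_3, h_4) = 1
  [-1/3, -1/6, 5/6, -1/4] . (h_1, h_2, h_3, h_4) = 1
  [-1/12, -1/12, -1/6, 3/4] . (h_1, h_2, h_3, h_4) = 1

Solving yields:
  h_1 = 1020/149
  h_2 = 972/149
  h_3 = 972/149
  h_4 = 636/149

Starting state is 3, so the expected hitting time is h_3 = 972/149.

Answer: 972/149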